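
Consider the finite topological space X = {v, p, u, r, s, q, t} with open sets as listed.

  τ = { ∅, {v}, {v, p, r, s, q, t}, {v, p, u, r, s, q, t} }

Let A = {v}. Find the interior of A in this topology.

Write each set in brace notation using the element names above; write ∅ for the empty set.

open subsets of A: ∅, {v}; so int(A) = {v}

{v}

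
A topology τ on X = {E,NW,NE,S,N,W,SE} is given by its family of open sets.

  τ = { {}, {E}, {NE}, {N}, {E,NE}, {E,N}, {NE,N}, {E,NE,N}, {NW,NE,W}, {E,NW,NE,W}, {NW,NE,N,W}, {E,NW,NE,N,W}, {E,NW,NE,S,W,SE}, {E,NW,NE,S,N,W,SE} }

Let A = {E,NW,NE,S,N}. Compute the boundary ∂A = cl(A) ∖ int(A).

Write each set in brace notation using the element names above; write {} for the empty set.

{NW,S,W,SE}

opens ⊆ A: {}, {N}, {NE}, {E}, {E,N}, {NE,N}, {E,NE}, {E,NE,N}; union → int = {E,NE,N}
complement {W,SE}; its interior {}; cl(A) = X∖{} = {E,NW,NE,S,N,W,SE}
boundary = {E,NW,NE,S,N,W,SE} ∖ {E,NE,N} = {NW,S,W,SE}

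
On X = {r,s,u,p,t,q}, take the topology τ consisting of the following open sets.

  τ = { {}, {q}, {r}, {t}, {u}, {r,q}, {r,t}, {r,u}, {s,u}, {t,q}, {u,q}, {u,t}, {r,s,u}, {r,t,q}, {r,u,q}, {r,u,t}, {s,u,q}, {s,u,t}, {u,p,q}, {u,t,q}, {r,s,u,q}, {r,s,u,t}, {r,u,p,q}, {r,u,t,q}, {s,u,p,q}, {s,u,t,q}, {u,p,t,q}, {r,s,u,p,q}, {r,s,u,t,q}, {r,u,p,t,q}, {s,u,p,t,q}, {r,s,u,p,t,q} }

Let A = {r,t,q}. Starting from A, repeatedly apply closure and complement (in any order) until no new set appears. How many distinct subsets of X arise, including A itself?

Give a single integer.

4

complement {s,u,p}; its interior {s,u}; cl(A) = X∖{s,u} = {r,p,t,q}
With k = closure, c = complement:
  1. A     = {r,t,q}
  2. kA    = {r,p,t,q}
  3. cA    = {s,u,p}
  4. ckA   = {s,u}
k, c of each give nothing new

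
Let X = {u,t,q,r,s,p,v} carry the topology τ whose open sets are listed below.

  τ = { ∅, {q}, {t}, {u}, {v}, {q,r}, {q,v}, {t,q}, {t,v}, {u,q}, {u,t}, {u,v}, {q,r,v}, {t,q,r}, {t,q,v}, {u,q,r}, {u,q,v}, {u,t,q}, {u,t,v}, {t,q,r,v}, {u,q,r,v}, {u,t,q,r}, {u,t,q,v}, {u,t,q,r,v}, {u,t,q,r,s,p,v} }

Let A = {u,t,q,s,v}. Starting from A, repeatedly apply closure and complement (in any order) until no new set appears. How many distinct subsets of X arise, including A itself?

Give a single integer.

cl via duality: int({r,p}) = ∅, so X∖∅ = {u,t,q,r,s,p,v}
Write k for closure, c for complement:
  1. A     = {u,t,q,s,v}
  2. kA    = {u,t,q,r,s,p,v}
  3. cA    = {r,p}
  4. ckA   = ∅
  5. kcA   = {r,s,p}
  6. ckcA  = {u,t,q,v}
applying k or c yields no new set

6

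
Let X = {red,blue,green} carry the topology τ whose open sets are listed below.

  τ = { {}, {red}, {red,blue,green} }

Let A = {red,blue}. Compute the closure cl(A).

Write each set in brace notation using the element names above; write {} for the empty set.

{red,blue,green}

cl via duality: int({green}) = {}, so X∖{} = {red,blue,green}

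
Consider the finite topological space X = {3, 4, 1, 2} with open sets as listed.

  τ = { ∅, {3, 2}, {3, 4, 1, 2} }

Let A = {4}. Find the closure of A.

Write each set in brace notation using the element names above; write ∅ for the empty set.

X∖A={3, 1, 2}, int(X∖A)={3, 2}, hence cl(A)={4, 1}

{4, 1}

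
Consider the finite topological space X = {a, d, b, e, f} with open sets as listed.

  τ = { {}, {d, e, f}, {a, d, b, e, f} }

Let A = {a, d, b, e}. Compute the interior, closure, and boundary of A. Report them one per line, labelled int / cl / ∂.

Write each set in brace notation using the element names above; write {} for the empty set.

int(A) = {}
cl(A)  = {a, d, b, e, f}
∂A     = {a, d, b, e, f}

open subsets of A: {}; so int(A) = {}
closure: X∖int(X∖A) = X∖{} = {a, d, b, e, f}
∂A = {a, d, b, e, f} minus {} = {a, d, b, e, f}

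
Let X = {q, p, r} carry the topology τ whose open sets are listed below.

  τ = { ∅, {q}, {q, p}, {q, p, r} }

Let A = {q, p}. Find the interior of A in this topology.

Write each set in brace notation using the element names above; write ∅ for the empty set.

interior: largest open inside A is {q, p} (from ∅, {q}, {q, p})

{q, p}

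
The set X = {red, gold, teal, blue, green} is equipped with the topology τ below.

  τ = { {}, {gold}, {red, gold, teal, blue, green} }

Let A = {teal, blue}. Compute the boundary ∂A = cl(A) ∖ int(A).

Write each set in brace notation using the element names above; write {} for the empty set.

{red, teal, blue, green}

U open, U⊆A: {}. int(A) = ⋃ = {}
X∖A={red, gold, green}, int(X∖A)={gold}, hence cl(A)={red, teal, blue, green}
∂A: remove int from cl → {red, teal, blue, green}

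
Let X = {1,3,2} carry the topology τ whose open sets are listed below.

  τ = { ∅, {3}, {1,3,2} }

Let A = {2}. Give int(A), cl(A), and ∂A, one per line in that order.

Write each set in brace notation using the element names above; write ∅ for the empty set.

opens ⊆ A: ∅; union → int = ∅
complement {1,3}; its interior {3}; cl(A) = X∖{3} = {1,2}
boundary = {1,2} ∖ ∅ = {1,2}

int(A) = ∅
cl(A)  = {1,2}
∂A     = {1,2}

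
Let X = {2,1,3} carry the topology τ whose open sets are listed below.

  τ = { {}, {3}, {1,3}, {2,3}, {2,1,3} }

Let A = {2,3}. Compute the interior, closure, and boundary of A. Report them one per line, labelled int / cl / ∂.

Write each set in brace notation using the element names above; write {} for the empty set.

U open, U⊆A: {}, {3}, {2,3}. int(A) = ⋃ = {2,3}
X∖A={1}, int(X∖A)={}, hence cl(A)={2,1,3}
∂A: remove int from cl → {1}

int(A) = {2,3}
cl(A)  = {2,1,3}
∂A     = {1}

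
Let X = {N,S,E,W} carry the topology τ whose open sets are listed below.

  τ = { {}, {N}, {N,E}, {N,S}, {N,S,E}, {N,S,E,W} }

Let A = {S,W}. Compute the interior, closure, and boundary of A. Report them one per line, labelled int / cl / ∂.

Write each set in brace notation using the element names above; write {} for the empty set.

open subsets of A: {}; so int(A) = {}
closure: X∖int(X∖A) = X∖{N,E} = {S,W}
∂A = {S,W} minus {} = {S,W}

int(A) = {}
cl(A)  = {S,W}
∂A     = {S,W}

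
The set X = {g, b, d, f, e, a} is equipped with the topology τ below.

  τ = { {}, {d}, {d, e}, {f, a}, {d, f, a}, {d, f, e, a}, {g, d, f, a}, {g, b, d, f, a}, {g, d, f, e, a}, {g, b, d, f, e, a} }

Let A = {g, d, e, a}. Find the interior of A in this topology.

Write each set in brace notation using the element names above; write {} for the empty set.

{d, e}

open subsets of A: {}, {d}, {d, e}; so int(A) = {d, e}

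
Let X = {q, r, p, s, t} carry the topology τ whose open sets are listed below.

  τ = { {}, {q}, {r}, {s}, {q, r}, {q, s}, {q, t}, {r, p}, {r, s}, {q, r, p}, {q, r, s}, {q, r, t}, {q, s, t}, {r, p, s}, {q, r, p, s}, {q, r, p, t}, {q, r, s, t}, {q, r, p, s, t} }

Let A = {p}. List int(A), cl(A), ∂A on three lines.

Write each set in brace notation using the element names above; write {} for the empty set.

int(A) = {}
cl(A)  = {p}
∂A     = {p}

U open, U⊆A: {}. int(A) = ⋃ = {}
X∖A={q, r, s, t}, int(X∖A)={q, r, s, t}, hence cl(A)={p}
∂A: remove int from cl → {p}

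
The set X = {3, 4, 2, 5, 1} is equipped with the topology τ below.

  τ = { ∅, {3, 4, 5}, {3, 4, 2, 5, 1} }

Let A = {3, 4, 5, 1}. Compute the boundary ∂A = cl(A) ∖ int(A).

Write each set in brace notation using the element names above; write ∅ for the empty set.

interior: largest open inside A is {3, 4, 5} (from ∅, {3, 4, 5})
cl via duality: int({2}) = ∅, so X∖∅ = {3, 4, 2, 5, 1}
cl∖int = {2, 1}

{2, 1}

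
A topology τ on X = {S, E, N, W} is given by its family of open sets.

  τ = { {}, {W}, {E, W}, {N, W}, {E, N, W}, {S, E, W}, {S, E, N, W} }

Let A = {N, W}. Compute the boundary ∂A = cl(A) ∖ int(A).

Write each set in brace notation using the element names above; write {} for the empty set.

{S, E}

interior: largest open inside A is {N, W} (from {}, {W}, {N, W})
cl via duality: int({S, E}) = {}, so X∖{} = {S, E, N, W}
cl∖int = {S, E}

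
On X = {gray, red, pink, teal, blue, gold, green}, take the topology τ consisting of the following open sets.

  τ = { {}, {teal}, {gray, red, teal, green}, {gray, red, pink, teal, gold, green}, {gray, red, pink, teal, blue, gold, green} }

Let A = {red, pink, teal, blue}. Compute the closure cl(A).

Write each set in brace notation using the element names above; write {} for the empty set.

complement {gray, gold, green}; its interior {}; cl(A) = X∖{} = {gray, red, pink, teal, blue, gold, green}

{gray, red, pink, teal, blue, gold, green}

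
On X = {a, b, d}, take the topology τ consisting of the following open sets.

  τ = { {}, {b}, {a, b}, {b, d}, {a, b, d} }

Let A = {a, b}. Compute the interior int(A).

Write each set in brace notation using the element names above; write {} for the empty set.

{a, b}

U open, U⊆A: {}, {b}, {a, b}. int(A) = ⋃ = {a, b}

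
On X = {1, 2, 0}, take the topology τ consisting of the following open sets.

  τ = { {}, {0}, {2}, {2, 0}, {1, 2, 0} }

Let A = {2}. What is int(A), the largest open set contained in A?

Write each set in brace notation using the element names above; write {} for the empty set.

{2}

U open, U⊆A: {}, {2}. int(A) = ⋃ = {2}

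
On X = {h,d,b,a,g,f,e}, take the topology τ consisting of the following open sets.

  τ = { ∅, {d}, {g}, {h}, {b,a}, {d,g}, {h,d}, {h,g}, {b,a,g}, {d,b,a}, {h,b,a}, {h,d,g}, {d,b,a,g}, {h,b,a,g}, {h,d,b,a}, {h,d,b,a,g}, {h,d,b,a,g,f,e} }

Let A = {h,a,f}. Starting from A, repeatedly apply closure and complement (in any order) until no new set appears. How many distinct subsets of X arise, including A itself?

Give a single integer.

10

X∖A={d,b,g,e}, int(X∖A)={d,g}, hence cl(A)={h,b,a,f,e}
Orbit (k=closure, c=complement):
  1. A     = {h,a,f}
  2. kA    = {h,b,a,f,e}
  3. cA    = {d,b,g,e}
  4. ckA   = {d,g}
  5. kcA   = {d,b,a,g,f,e}
  6. kckA  = {d,g,f,e}
  7. ckcA  = {h}
  8. ckckA = {h,b,a}
  9. kckcA = {h,f,e}
  10. ckckcA = {d,b,a,g}
(closed under both — stop)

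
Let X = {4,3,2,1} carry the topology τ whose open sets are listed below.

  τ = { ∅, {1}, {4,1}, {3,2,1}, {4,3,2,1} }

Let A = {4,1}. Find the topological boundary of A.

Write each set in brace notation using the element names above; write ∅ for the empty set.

{3,2}

U open, U⊆A: ∅, {1}, {4,1}. int(A) = ⋃ = {4,1}
X∖A={3,2}, int(X∖A)=∅, hence cl(A)={4,3,2,1}
∂A: remove int from cl → {3,2}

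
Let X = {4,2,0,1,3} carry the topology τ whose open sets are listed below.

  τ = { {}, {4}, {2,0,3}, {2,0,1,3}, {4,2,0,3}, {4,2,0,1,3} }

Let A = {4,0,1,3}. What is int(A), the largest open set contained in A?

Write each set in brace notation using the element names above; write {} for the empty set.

{4}

opens ⊆ A: {}, {4}; union → int = {4}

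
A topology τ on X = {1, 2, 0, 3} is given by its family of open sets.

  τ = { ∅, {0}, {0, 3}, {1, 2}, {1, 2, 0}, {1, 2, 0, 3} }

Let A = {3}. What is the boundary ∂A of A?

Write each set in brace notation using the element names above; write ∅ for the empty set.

U open, U⊆A: ∅. int(A) = ⋃ = ∅
X∖A={1, 2, 0}, int(X∖A)={1, 2, 0}, hence cl(A)={3}
∂A: remove int from cl → {3}

{3}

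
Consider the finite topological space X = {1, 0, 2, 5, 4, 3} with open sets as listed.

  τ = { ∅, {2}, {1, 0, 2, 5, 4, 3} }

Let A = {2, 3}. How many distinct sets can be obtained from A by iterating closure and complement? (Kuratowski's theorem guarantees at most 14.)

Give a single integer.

6

X∖A={1, 0, 5, 4}, int(X∖A)=∅, hence cl(A)={1, 0, 2, 5, 4, 3}
Orbit (k=closure, c=complement):
  1. A     = {2, 3}
  2. kA    = {1, 0, 2, 5, 4, 3}
  3. cA    = {1, 0, 5, 4}
  4. ckA   = ∅
  5. kcA   = {1, 0, 5, 4, 3}
  6. ckcA  = {2}
(closed under both — stop)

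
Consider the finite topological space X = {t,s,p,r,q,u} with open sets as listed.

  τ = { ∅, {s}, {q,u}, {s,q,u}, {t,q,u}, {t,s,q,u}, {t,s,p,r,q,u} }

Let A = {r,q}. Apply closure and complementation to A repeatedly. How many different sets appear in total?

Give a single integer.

8

cl via duality: int({t,s,p,u}) = {s}, so X∖{s} = {t,p,r,q,u}
Write k for closure, c for complement:
  1. A     = {r,q}
  2. kA    = {t,p,r,q,u}
  3. cA    = {t,s,p,u}
  4. ckA   = {s}
  5. kcA   = {t,s,p,r,q,u}
  6. kckA  = {s,p,r}
  7. ckcA  = ∅
  8. ckckA = {t,q,u}
applying k or c yields no new set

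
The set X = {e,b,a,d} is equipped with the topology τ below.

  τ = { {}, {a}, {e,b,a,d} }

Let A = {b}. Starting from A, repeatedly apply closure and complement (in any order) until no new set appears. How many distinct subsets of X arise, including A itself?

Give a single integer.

6

X∖A={e,a,d}, int(X∖A)={a}, hence cl(A)={e,b,d}
Orbit (k=closure, c=complement):
  1. A     = {b}
  2. kA    = {e,b,d}
  3. cA    = {e,a,d}
  4. ckA   = {a}
  5. kcA   = {e,b,a,d}
  6. ckcA  = {}
(closed under both — stop)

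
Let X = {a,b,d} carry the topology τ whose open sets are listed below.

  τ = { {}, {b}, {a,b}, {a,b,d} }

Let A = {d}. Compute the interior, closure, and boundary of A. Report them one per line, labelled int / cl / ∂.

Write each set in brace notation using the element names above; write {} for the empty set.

int(A) = {}
cl(A)  = {d}
∂A     = {d}

U open, U⊆A: {}. int(A) = ⋃ = {}
X∖A={a,b}, int(X∖A)={a,b}, hence cl(A)={d}
∂A: remove int from cl → {d}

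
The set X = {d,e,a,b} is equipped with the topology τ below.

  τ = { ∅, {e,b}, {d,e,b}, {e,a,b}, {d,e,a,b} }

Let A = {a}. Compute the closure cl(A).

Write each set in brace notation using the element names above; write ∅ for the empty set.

cl via duality: int({d,e,b}) = {d,e,b}, so X∖{d,e,b} = {a}

{a}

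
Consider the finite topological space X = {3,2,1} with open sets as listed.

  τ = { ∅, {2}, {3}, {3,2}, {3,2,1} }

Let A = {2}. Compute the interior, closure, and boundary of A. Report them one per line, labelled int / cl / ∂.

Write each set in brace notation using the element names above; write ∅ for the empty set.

int(A) = {2}
cl(A)  = {2,1}
∂A     = {1}

open subsets of A: ∅, {2}; so int(A) = {2}
closure: X∖int(X∖A) = X∖{3} = {2,1}
∂A = {2,1} minus {2} = {1}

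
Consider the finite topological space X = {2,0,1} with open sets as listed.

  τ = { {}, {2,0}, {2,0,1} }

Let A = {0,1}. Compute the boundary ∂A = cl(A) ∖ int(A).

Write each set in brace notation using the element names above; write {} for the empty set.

open subsets of A: {}; so int(A) = {}
closure: X∖int(X∖A) = X∖{} = {2,0,1}
∂A = {2,0,1} minus {} = {2,0,1}

{2,0,1}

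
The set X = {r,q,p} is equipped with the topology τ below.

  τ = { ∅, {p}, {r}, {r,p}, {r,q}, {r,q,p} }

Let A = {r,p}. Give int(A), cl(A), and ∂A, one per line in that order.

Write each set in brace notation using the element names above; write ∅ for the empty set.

open subsets of A: ∅, {r}, {p}, {r,p}; so int(A) = {r,p}
closure: X∖int(X∖A) = X∖∅ = {r,q,p}
∂A = {r,q,p} minus {r,p} = {q}

int(A) = {r,p}
cl(A)  = {r,q,p}
∂A     = {q}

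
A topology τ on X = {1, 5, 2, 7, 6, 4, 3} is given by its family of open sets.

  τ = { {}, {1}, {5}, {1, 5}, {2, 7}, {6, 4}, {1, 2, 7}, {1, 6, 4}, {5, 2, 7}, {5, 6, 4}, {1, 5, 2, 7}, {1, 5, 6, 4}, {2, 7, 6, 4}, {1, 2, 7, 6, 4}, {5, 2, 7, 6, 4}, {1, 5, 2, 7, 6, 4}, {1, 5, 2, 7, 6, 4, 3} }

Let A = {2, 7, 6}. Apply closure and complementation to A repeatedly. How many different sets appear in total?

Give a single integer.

10

X∖A={1, 5, 4, 3}, int(X∖A)={1, 5}, hence cl(A)={2, 7, 6, 4, 3}
Orbit (k=closure, c=complement):
  1. A     = {2, 7, 6}
  2. kA    = {2, 7, 6, 4, 3}
  3. cA    = {1, 5, 4, 3}
  4. ckA   = {1, 5}
  5. kcA   = {1, 5, 6, 4, 3}
  6. kckA  = {1, 5, 3}
  7. ckcA  = {2, 7}
  8. ckckA = {2, 7, 6, 4}
  9. kckcA = {2, 7, 3}
  10. ckckcA = {1, 5, 6, 4}
(closed under both — stop)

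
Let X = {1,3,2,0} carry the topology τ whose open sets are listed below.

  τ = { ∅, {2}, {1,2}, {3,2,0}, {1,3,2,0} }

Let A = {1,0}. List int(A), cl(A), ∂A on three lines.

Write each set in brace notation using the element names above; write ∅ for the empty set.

opens ⊆ A: ∅; union → int = ∅
complement {3,2}; its interior {2}; cl(A) = X∖{2} = {1,3,0}
boundary = {1,3,0} ∖ ∅ = {1,3,0}

int(A) = ∅
cl(A)  = {1,3,0}
∂A     = {1,3,0}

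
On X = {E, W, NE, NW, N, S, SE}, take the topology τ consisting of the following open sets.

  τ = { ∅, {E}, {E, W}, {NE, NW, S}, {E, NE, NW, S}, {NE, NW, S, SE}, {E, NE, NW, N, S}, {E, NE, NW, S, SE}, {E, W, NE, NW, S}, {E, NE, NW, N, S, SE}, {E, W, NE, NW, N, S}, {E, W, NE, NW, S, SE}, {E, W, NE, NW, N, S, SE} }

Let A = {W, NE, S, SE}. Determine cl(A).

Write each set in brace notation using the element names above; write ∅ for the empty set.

cl via duality: int({E, NW, N}) = {E}, so X∖{E} = {W, NE, NW, N, S, SE}

{W, NE, NW, N, S, SE}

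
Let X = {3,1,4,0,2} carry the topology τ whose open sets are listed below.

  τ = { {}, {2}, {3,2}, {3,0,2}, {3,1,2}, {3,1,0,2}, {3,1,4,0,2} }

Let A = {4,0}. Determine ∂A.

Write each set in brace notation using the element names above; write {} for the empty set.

opens ⊆ A: {}; union → int = {}
complement {3,1,2}; its interior {3,1,2}; cl(A) = X∖{3,1,2} = {4,0}
boundary = {4,0} ∖ {} = {4,0}

{4,0}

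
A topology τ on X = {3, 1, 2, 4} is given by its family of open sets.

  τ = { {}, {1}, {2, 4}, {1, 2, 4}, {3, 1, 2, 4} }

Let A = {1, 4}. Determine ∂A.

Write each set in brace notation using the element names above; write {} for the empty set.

{3, 2, 4}

U open, U⊆A: {}, {1}. int(A) = ⋃ = {1}
X∖A={3, 2}, int(X∖A)={}, hence cl(A)={3, 1, 2, 4}
∂A: remove int from cl → {3, 2, 4}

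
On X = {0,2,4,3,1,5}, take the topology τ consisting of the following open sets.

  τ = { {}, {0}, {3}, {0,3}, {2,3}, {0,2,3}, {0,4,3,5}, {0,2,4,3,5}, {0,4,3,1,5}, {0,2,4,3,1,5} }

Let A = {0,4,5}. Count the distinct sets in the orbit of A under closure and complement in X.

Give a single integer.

closure: X∖int(X∖A) = X∖{2,3} = {0,4,1,5}
Let k=closure and c=complement:
  1. A     = {0,4,5}
  2. kA    = {0,4,1,5}
  3. cA    = {2,3,1}
  4. ckA   = {2,3}
  5. kcA   = {2,4,3,1,5}
  6. ckcA  = {0}
— saturated at 6

6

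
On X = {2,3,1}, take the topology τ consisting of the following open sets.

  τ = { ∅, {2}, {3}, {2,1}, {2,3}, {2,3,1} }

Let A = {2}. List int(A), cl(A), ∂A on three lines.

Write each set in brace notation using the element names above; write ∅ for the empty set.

int(A) = {2}
cl(A)  = {2,1}
∂A     = {1}

interior: largest open inside A is {2} (from ∅, {2})
cl via duality: int({3,1}) = {3}, so X∖{3} = {2,1}
cl∖int = {1}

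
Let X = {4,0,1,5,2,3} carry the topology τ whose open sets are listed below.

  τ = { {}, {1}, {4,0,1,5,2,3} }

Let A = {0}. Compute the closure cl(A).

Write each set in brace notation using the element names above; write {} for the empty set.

closure: X∖int(X∖A) = X∖{1} = {4,0,5,2,3}

{4,0,5,2,3}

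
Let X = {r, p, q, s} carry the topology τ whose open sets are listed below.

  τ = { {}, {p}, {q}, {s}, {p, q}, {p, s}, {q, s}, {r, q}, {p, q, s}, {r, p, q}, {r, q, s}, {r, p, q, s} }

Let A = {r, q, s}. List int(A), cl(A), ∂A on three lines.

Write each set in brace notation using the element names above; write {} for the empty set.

open subsets of A: {}, {q}, {s}, {q, s}, {r, q}, {r, q, s}; so int(A) = {r, q, s}
closure: X∖int(X∖A) = X∖{p} = {r, q, s}
∂A = {r, q, s} minus {r, q, s} = {}

int(A) = {r, q, s}
cl(A)  = {r, q, s}
∂A     = {}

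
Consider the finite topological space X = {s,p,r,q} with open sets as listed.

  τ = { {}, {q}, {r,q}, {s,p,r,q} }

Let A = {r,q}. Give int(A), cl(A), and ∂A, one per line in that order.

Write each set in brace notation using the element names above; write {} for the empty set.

int(A) = {r,q}
cl(A)  = {s,p,r,q}
∂A     = {s,p}

opens ⊆ A: {}, {q}, {r,q}; union → int = {r,q}
complement {s,p}; its interior {}; cl(A) = X∖{} = {s,p,r,q}
boundary = {s,p,r,q} ∖ {r,q} = {s,p}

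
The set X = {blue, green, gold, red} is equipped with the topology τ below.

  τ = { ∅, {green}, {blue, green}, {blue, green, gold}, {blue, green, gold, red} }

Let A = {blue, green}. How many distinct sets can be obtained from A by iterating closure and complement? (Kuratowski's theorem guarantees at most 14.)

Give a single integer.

closure: X∖int(X∖A) = X∖∅ = {blue, green, gold, red}
Let k=closure and c=complement:
  1. A     = {blue, green}
  2. kA    = {blue, green, gold, red}
  3. cA    = {gold, red}
  4. ckA   = ∅
— saturated at 4

4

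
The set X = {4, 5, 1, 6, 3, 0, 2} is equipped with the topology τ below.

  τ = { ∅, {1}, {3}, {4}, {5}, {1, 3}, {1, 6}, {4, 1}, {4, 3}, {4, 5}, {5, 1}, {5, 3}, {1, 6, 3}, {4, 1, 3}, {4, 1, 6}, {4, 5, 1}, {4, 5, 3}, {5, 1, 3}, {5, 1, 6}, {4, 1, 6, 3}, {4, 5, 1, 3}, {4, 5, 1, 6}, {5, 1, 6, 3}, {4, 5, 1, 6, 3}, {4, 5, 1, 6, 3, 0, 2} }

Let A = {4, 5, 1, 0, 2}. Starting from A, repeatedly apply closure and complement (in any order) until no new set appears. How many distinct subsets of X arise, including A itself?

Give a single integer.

X∖A={6, 3}, int(X∖A)={3}, hence cl(A)={4, 5, 1, 6, 0, 2}
Orbit (k=closure, c=complement):
  1. A     = {4, 5, 1, 0, 2}
  2. kA    = {4, 5, 1, 6, 0, 2}
  3. cA    = {6, 3}
  4. ckA   = {3}
  5. kcA   = {6, 3, 0, 2}
  6. kckA  = {3, 0, 2}
  7. ckcA  = {4, 5, 1}
  8. ckckA = {4, 5, 1, 6}
(closed under both — stop)

8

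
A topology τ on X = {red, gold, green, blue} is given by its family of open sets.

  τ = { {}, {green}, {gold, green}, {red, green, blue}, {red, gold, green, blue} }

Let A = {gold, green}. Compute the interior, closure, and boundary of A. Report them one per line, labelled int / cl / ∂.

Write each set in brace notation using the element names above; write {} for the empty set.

int(A) = {gold, green}
cl(A)  = {red, gold, green, blue}
∂A     = {red, blue}

U open, U⊆A: {}, {green}, {gold, green}. int(A) = ⋃ = {gold, green}
X∖A={red, blue}, int(X∖A)={}, hence cl(A)={red, gold, green, blue}
∂A: remove int from cl → {red, blue}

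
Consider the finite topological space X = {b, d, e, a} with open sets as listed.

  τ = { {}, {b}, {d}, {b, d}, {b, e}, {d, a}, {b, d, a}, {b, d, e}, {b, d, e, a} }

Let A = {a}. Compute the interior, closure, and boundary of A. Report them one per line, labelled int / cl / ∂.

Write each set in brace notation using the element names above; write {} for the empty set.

int(A) = {}
cl(A)  = {a}
∂A     = {a}

U open, U⊆A: {}. int(A) = ⋃ = {}
X∖A={b, d, e}, int(X∖A)={b, d, e}, hence cl(A)={a}
∂A: remove int from cl → {a}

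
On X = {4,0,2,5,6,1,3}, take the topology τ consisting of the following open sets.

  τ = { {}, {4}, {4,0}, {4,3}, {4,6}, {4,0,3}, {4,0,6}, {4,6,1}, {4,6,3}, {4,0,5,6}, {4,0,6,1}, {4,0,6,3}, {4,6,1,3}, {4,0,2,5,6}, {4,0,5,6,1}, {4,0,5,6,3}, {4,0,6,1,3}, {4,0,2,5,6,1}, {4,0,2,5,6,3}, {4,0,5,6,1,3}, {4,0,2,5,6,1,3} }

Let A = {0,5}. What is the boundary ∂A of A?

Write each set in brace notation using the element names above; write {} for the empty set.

{0,2,5}

open subsets of A: {}; so int(A) = {}
closure: X∖int(X∖A) = X∖{4,6,1,3} = {0,2,5}
∂A = {0,2,5} minus {} = {0,2,5}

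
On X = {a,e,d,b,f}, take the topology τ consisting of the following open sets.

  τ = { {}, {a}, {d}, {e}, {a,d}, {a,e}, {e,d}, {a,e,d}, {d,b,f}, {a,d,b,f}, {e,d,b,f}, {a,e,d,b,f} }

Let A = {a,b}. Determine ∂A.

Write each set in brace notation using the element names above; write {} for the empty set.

{b,f}

opens ⊆ A: {}, {a}; union → int = {a}
complement {e,d,f}; its interior {e,d}; cl(A) = X∖{e,d} = {a,b,f}
boundary = {a,b,f} ∖ {a} = {b,f}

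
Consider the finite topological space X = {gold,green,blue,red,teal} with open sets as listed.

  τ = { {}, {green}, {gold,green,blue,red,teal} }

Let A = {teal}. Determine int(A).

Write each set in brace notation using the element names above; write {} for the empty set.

interior: largest open inside A is {} (from {})

{}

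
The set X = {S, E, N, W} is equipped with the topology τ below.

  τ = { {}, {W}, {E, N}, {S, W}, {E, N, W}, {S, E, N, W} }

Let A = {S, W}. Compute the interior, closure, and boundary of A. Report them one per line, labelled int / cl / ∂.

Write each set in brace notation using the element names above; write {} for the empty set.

U open, U⊆A: {}, {W}, {S, W}. int(A) = ⋃ = {S, W}
X∖A={E, N}, int(X∖A)={E, N}, hence cl(A)={S, W}
∂A: remove int from cl → {}

int(A) = {S, W}
cl(A)  = {S, W}
∂A     = {}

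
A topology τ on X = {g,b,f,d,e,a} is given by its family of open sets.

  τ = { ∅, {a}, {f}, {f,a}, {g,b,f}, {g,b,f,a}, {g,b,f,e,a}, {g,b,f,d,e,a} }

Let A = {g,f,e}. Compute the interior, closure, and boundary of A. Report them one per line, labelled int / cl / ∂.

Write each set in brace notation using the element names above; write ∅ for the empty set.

int(A) = {f}
cl(A)  = {g,b,f,d,e}
∂A     = {g,b,d,e}

U open, U⊆A: ∅, {f}. int(A) = ⋃ = {f}
X∖A={b,d,a}, int(X∖A)={a}, hence cl(A)={g,b,f,d,e}
∂A: remove int from cl → {g,b,d,e}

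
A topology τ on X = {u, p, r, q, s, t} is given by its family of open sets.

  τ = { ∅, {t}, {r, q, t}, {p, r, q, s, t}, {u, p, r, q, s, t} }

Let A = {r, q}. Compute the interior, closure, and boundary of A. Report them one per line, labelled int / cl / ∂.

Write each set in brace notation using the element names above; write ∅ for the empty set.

opens ⊆ A: ∅; union → int = ∅
complement {u, p, s, t}; its interior {t}; cl(A) = X∖{t} = {u, p, r, q, s}
boundary = {u, p, r, q, s} ∖ ∅ = {u, p, r, q, s}

int(A) = ∅
cl(A)  = {u, p, r, q, s}
∂A     = {u, p, r, q, s}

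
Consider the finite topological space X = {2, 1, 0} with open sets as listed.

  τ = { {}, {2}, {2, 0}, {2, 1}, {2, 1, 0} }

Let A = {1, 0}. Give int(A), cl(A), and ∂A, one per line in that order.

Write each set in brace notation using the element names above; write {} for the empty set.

int(A) = {}
cl(A)  = {1, 0}
∂A     = {1, 0}

U open, U⊆A: {}. int(A) = ⋃ = {}
X∖A={2}, int(X∖A)={2}, hence cl(A)={1, 0}
∂A: remove int from cl → {1, 0}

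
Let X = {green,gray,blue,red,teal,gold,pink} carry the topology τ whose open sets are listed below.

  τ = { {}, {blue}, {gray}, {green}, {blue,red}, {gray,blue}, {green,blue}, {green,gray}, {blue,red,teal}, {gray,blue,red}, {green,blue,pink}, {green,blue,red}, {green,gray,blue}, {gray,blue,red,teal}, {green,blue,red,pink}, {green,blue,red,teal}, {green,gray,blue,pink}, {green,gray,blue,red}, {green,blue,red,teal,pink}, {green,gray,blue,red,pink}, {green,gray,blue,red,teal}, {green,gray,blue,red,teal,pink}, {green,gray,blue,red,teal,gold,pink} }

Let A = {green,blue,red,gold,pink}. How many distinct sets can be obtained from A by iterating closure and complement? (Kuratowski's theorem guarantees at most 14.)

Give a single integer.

closure: X∖int(X∖A) = X∖{gray} = {green,blue,red,teal,gold,pink}
Let k=closure and c=complement:
  1. A     = {green,blue,red,gold,pink}
  2. kA    = {green,blue,red,teal,gold,pink}
  3. cA    = {gray,teal}
  4. ckA   = {gray}
  5. kcA   = {gray,teal,gold}
  6. kckA  = {gray,gold}
  7. ckcA  = {green,blue,red,pink}
  8. ckckA = {green,blue,red,teal,pink}
— saturated at 8

8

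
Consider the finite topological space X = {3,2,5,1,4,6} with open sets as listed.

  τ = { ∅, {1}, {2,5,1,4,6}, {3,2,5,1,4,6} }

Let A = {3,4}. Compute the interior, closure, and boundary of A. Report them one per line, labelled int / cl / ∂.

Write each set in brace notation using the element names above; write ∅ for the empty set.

int(A) = ∅
cl(A)  = {3,2,5,4,6}
∂A     = {3,2,5,4,6}

open subsets of A: ∅; so int(A) = ∅
closure: X∖int(X∖A) = X∖{1} = {3,2,5,4,6}
∂A = {3,2,5,4,6} minus ∅ = {3,2,5,4,6}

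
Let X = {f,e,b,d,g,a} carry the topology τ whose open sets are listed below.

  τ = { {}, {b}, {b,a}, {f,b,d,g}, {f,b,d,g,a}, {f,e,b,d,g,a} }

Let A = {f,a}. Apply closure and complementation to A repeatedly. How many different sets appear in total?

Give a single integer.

cl via duality: int({e,b,d,g}) = {b}, so X∖{b} = {f,e,d,g,a}
Write k for closure, c for complement:
  1. A     = {f,a}
  2. kA    = {f,e,d,g,a}
  3. cA    = {e,b,d,g}
  4. ckA   = {b}
  5. kcA   = {f,e,b,d,g,a}
  6. ckcA  = {}
applying k or c yields no new set

6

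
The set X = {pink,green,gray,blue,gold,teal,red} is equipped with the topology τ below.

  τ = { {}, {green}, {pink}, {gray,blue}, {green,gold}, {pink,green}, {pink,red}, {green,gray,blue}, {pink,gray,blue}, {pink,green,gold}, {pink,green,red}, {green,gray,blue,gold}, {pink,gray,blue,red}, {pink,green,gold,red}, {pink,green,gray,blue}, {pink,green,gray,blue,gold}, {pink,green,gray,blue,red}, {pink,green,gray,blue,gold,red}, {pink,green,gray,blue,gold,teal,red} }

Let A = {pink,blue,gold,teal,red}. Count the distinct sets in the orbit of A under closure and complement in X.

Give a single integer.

closure: X∖int(X∖A) = X∖{green} = {pink,gray,blue,gold,teal,red}
Let k=closure and c=complement:
  1. A     = {pink,blue,gold,teal,red}
  2. kA    = {pink,gray,blue,gold,teal,red}
  3. cA    = {green,gray}
  4. ckA   = {green}
  5. kcA   = {green,gray,blue,gold,teal}
  6. kckA  = {green,gold,teal}
  7. ckcA  = {pink,red}
  8. ckckA = {pink,gray,blue,red}
  9. kckcA = {pink,teal,red}
  10. kckckA = {pink,gray,blue,teal,red}
  11. ckckcA = {green,gray,blue,gold}
  12. ckckckA = {green,gold}
— saturated at 12

12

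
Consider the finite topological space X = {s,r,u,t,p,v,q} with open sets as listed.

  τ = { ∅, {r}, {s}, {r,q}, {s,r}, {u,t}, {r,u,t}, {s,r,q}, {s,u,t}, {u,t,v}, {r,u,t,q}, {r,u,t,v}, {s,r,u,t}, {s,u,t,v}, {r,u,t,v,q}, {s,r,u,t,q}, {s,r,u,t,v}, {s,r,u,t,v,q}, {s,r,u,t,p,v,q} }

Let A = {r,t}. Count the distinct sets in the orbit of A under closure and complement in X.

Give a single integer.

12

cl via duality: int({s,u,p,v,q}) = {s}, so X∖{s} = {r,u,t,p,v,q}
Write k for closure, c for complement:
  1. A     = {r,t}
  2. kA    = {r,u,t,p,v,q}
  3. cA    = {s,u,p,v,q}
  4. ckA   = {s}
  5. kcA   = {s,u,t,p,v,q}
  6. kckA  = {s,p}
  7. ckcA  = {r}
  8. ckckA = {r,u,t,v,q}
  9. kckcA = {r,p,q}
  10. ckckcA = {s,u,t,v}
  11. kckckcA = {s,u,t,p,v}
  12. ckckckcA = {r,q}
applying k or c yields no new set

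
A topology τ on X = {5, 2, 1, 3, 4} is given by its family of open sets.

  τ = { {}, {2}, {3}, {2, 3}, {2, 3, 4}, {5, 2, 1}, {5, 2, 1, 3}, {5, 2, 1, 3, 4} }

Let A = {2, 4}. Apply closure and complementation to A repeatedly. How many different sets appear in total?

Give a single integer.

8

complement {5, 1, 3}; its interior {3}; cl(A) = X∖{3} = {5, 2, 1, 4}
With k = closure, c = complement:
  1. A     = {2, 4}
  2. kA    = {5, 2, 1, 4}
  3. cA    = {5, 1, 3}
  4. ckA   = {3}
  5. kcA   = {5, 1, 3, 4}
  6. kckA  = {3, 4}
  7. ckcA  = {2}
  8. ckckA = {5, 2, 1}
k, c of each give nothing new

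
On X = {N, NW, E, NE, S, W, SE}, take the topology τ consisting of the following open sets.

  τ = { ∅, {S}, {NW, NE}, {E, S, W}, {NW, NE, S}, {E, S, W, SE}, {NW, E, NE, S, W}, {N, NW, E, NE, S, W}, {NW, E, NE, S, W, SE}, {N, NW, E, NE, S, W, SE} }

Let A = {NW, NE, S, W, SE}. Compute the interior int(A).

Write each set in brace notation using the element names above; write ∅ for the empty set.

opens ⊆ A: ∅, {S}, {NW, NE}, {NW, NE, S}; union → int = {NW, NE, S}

{NW, NE, S}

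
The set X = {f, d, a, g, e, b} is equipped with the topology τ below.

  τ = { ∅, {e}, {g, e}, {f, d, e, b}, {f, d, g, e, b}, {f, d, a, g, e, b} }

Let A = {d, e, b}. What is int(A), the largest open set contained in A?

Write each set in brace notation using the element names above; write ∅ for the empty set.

interior: largest open inside A is {e} (from ∅, {e})

{e}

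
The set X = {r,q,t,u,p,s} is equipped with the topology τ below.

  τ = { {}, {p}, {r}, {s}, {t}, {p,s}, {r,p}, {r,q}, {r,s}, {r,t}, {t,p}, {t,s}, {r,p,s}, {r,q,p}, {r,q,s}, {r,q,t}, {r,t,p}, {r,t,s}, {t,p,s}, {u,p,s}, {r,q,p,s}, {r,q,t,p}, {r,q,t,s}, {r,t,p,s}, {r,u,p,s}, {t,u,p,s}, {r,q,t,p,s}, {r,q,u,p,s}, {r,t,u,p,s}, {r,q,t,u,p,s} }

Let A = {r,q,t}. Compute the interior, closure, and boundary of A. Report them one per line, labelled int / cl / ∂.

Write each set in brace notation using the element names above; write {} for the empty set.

int(A) = {r,q,t}
cl(A)  = {r,q,t}
∂A     = {}

interior: largest open inside A is {r,q,t} (from {}, {t}, {r}, {r,q}, {r,t}, {r,q,t})
cl via duality: int({u,p,s}) = {u,p,s}, so X∖{u,p,s} = {r,q,t}
cl∖int = {}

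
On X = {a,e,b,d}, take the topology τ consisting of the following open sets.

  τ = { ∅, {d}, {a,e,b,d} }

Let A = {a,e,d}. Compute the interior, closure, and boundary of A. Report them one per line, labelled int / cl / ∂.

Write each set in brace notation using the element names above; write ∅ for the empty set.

int(A) = {d}
cl(A)  = {a,e,b,d}
∂A     = {a,e,b}

opens ⊆ A: ∅, {d}; union → int = {d}
complement {b}; its interior ∅; cl(A) = X∖∅ = {a,e,b,d}
boundary = {a,e,b,d} ∖ {d} = {a,e,b}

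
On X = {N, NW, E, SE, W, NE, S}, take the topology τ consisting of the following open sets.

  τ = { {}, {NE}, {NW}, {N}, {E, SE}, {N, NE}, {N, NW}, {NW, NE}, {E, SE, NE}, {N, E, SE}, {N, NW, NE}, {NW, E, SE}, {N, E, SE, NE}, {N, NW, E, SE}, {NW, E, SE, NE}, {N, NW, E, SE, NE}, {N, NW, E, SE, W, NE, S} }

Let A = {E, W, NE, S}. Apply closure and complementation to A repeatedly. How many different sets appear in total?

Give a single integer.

10

complement {N, NW, SE}; its interior {N, NW}; cl(A) = X∖{N, NW} = {E, SE, W, NE, S}
With k = closure, c = complement:
  1. A     = {E, W, NE, S}
  2. kA    = {E, SE, W, NE, S}
  3. cA    = {N, NW, SE}
  4. ckA   = {N, NW}
  5. kcA   = {N, NW, E, SE, W, S}
  6. kckA  = {N, NW, W, S}
  7. ckcA  = {NE}
  8. ckckA = {E, SE, NE}
  9. kckcA = {W, NE, S}
  10. ckckcA = {N, NW, E, SE}
k, c of each give nothing new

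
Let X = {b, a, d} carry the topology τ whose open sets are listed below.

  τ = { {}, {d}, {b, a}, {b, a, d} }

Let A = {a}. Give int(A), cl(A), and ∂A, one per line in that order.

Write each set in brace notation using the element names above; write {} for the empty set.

int(A) = {}
cl(A)  = {b, a}
∂A     = {b, a}

open subsets of A: {}; so int(A) = {}
closure: X∖int(X∖A) = X∖{d} = {b, a}
∂A = {b, a} minus {} = {b, a}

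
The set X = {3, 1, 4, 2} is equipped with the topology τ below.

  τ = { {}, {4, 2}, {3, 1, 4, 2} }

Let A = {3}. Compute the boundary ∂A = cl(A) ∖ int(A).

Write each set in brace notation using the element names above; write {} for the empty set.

opens ⊆ A: {}; union → int = {}
complement {1, 4, 2}; its interior {4, 2}; cl(A) = X∖{4, 2} = {3, 1}
boundary = {3, 1} ∖ {} = {3, 1}

{3, 1}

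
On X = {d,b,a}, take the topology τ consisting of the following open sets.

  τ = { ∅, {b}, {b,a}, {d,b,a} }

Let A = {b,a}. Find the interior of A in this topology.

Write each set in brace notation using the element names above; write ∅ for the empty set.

opens ⊆ A: ∅, {b}, {b,a}; union → int = {b,a}

{b,a}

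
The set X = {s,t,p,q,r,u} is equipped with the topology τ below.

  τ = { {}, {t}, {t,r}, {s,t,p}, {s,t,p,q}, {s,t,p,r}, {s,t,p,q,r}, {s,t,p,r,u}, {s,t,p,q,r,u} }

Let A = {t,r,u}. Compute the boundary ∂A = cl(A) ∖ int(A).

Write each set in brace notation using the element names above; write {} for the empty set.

{s,p,q,u}

interior: largest open inside A is {t,r} (from {}, {t}, {t,r})
cl via duality: int({s,p,q}) = {}, so X∖{} = {s,t,p,q,r,u}
cl∖int = {s,p,q,u}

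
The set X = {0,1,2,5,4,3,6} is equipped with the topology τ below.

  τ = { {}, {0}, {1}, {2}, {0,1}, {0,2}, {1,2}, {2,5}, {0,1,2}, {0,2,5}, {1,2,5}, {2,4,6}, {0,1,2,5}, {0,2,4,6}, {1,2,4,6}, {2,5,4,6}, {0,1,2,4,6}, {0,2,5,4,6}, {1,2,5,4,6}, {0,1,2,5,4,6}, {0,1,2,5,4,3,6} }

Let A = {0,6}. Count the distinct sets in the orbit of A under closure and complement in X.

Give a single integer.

cl via duality: int({1,2,5,4,3}) = {1,2,5}, so X∖{1,2,5} = {0,4,3,6}
Write k for closure, c for complement:
  1. A     = {0,6}
  2. kA    = {0,4,3,6}
  3. cA    = {1,2,5,4,3}
  4. ckA   = {1,2,5}
  5. kcA   = {1,2,5,4,3,6}
  6. ckcA  = {0}
  7. kckcA = {0,3}
  8. ckckcA = {1,2,5,4,6}
applying k or c yields no new set

8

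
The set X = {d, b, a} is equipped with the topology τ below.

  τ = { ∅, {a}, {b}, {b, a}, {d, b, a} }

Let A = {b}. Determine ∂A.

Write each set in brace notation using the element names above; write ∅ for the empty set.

open subsets of A: ∅, {b}; so int(A) = {b}
closure: X∖int(X∖A) = X∖{a} = {d, b}
∂A = {d, b} minus {b} = {d}

{d}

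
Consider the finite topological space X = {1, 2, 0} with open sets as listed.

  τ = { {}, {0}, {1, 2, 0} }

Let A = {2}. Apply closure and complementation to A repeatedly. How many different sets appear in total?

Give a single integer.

X∖A={1, 0}, int(X∖A)={0}, hence cl(A)={1, 2}
Orbit (k=closure, c=complement):
  1. A     = {2}
  2. kA    = {1, 2}
  3. cA    = {1, 0}
  4. ckA   = {0}
  5. kcA   = {1, 2, 0}
  6. ckcA  = {}
(closed under both — stop)

6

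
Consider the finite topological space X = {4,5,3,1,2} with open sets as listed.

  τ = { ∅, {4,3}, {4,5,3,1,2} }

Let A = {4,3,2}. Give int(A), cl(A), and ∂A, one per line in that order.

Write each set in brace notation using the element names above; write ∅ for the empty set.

U open, U⊆A: ∅, {4,3}. int(A) = ⋃ = {4,3}
X∖A={5,1}, int(X∖A)=∅, hence cl(A)={4,5,3,1,2}
∂A: remove int from cl → {5,1,2}

int(A) = {4,3}
cl(A)  = {4,5,3,1,2}
∂A     = {5,1,2}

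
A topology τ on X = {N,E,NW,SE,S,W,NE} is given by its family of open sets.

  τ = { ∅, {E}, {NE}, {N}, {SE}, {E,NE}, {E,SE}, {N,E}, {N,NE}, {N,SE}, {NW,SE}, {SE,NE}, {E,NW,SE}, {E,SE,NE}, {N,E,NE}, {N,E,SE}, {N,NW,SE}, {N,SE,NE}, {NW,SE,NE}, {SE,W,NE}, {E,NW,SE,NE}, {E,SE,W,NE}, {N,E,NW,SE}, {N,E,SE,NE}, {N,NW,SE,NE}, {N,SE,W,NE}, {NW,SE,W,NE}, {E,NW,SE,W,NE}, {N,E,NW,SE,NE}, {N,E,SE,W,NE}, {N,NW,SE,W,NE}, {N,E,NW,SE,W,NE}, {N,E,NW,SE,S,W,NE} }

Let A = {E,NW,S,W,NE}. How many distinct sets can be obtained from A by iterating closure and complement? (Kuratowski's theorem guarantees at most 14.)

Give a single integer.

complement {N,SE}; its interior {N,SE}; cl(A) = X∖{N,SE} = {E,NW,S,W,NE}
With k = closure, c = complement:
  1. A     = {E,NW,S,W,NE}
  2. cA    = {N,SE}
  3. kcA   = {N,NW,SE,S,W}
  4. ckcA  = {E,NE}
  5. kckcA = {E,S,W,NE}
  6. ckckcA = {N,NW,SE}
k, c of each give nothing new

6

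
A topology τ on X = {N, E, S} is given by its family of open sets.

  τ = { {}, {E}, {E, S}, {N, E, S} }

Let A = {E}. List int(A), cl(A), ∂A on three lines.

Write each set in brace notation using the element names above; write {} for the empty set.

opens ⊆ A: {}, {E}; union → int = {E}
complement {N, S}; its interior {}; cl(A) = X∖{} = {N, E, S}
boundary = {N, E, S} ∖ {E} = {N, S}

int(A) = {E}
cl(A)  = {N, E, S}
∂A     = {N, S}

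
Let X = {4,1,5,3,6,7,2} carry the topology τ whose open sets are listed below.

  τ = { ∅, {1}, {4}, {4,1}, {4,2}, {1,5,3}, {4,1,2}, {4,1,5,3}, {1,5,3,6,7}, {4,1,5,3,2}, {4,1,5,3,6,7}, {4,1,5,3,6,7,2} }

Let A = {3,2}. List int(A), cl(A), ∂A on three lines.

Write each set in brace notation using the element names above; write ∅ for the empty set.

interior: largest open inside A is ∅ (from ∅)
cl via duality: int({4,1,5,6,7}) = {4,1}, so X∖{4,1} = {5,3,6,7,2}
cl∖int = {5,3,6,7,2}

int(A) = ∅
cl(A)  = {5,3,6,7,2}
∂A     = {5,3,6,7,2}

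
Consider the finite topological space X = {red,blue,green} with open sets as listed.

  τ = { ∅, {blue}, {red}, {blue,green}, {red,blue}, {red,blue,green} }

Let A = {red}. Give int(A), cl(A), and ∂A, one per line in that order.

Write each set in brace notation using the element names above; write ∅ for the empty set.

U open, U⊆A: ∅, {red}. int(A) = ⋃ = {red}
X∖A={blue,green}, int(X∖A)={blue,green}, hence cl(A)={red}
∂A: remove int from cl → ∅

int(A) = {red}
cl(A)  = {red}
∂A     = ∅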